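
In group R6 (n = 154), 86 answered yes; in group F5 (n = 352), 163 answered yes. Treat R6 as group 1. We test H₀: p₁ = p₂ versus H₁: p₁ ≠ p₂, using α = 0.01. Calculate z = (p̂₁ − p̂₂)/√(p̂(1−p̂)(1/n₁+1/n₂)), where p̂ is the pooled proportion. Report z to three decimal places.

z = 1.975

p̂₁ = 86/154 = 0.55844, p̂₂ = 163/352 = 0.46307.
Pooled p̂ = (86+163)/(154+352) = 249/506 = 0.49209.
SE = √(0.249938 × 0.00933442) = 0.04830.
z = (0.55844 − 0.46307)/0.04830 = 0.09537/0.04830 = 1.975.
Two-sided p-value ≈ 2·Φ(−1.975) = 0.0483; since p > α = 0.01, fail to reject H₀.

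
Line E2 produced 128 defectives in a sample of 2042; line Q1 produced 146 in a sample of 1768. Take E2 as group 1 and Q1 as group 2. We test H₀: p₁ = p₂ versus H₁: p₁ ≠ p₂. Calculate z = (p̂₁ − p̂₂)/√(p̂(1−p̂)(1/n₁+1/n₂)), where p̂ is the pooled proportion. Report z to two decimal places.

p̂₁ = 128/2042 ≈ 0.0627, p̂₂ = 146/1768 ≈ 0.0826.
Pooled p̂ = (128+146)/(2042+1768) = 274/3810 = 0.0719.
SE = √(0.0667441 × 0.00105533) = 0.0084.
z = (0.0627 − 0.0826)/0.0084 = -0.0199/0.0084 = -2.37.

z = -2.37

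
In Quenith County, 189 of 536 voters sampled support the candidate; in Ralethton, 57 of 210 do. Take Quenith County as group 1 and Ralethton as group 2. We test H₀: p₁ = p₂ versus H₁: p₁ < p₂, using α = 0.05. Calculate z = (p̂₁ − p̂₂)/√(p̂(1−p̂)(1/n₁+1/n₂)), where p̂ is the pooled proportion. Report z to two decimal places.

z = 2.12

p̂₁ = 189/536 = 0.3526, p̂₂ = 57/210 = 0.2714.
Pooled p̂ = (189+57)/(536+210) = 246/746 = 0.3298.
SE = √(p̂(1−p̂)(1/n₁+1/n₂)) = √(0.3298·0.6702·0.00662758) = √(0.00146481) = 0.0383.
z = (0.3526 − 0.2714)/0.0383 = 0.0812/0.0383 = 2.12.
p-value = P(Z < 2.121) ≈ 0.9830; since p > α = 0.05, fail to reject H₀.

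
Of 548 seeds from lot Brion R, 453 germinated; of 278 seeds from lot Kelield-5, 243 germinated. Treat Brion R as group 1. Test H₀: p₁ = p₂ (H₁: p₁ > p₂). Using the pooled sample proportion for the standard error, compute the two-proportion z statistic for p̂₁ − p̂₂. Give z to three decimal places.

p̂₁ = 453/548 ≈ 0.82664, p̂₂ = 243/278 ≈ 0.87410.
Pooled p̂ = (453+243)/(548+278) = 696/826 = 0.84262.
SE = √(p̂(1−p̂)(1/n₁+1/n₂)) = √(0.84262·0.15738·0.00542194) = √(0.00071903) = 0.02681.
z = (0.82664 − 0.87410)/0.02681 = -0.04746/0.02681 = -1.770.

z = -1.770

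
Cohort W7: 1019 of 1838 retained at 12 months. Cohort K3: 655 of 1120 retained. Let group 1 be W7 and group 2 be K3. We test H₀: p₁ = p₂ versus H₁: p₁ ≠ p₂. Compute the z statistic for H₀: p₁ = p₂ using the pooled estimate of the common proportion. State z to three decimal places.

p̂₁ = 1019/1838 ≈ 0.554407, p̂₂ = 655/1120 ≈ 0.584821.
Pooled p̂ = (1019+655)/(1838+1120) = 1674/2958 = 0.565923.
SE = √(0.245654 × 0.00143693) = 0.018788.
z = (0.554407 − 0.584821)/0.018788 = -0.030414/0.018788 = -1.619.
Two-sided p-value ≈ 2·Φ(−1.619) = 0.1055.

z = -1.619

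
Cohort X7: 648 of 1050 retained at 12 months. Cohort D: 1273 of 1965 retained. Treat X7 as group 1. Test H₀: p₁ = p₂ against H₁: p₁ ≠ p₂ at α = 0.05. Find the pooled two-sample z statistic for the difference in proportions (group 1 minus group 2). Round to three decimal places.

z = -1.670

p̂₁ = 648/1050 ≈ 0.61714, p̂₂ = 1273/1965 ≈ 0.64784.
Pooled p̂ = (648+1273)/(1050+1965) = 1921/3015 = 0.63715.
SE = √(0.231191 × 0.00146129) = 0.01838.
z = (0.61714 − 0.64784)/0.01838 = -0.03070/0.01838 = -1.670.
p-value = 2·P(Z > 1.670) ≈ 0.0949; since p > α = 0.05, fail to reject H₀.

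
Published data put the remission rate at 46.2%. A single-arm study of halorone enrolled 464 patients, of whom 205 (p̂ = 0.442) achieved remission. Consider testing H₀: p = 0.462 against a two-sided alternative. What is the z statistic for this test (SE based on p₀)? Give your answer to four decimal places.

p̂ = 205/464 ≈ 0.441810.
SE = √(p₀(1−p₀)/n) = √(0.24856/464) = 0.023145.
z = (0.441810 − 0.462)/0.023145 = -0.020190/0.023145 = -0.8723.
Two-sided p-value ≈ 2·Φ(−0.872) = 0.3830.

z = -0.8723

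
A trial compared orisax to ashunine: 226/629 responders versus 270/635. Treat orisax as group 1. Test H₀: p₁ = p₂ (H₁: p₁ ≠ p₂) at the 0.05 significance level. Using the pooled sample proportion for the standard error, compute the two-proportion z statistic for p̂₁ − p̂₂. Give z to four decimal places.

z = -2.3990

p̂₁ = 226/629 = 0.359300, p̂₂ = 270/635 = 0.425197.
Pooled p̂ = (226+270)/(629+635) = 496/1264 = 0.392405.
SE = √(0.238423 × 0.00316463) = 0.027469.
z = (0.359300 − 0.425197)/0.027469 = -0.065897/0.027469 = -2.3990.
p-value = 2·P(Z > 2.399) ≈ 0.0164, so at α = 0.05 we reject H₀.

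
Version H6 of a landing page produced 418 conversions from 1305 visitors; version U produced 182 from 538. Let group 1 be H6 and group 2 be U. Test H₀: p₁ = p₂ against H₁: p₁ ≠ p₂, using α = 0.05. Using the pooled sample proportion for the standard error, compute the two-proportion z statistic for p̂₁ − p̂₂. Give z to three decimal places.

p̂₁ = 418/1305 = 0.32031, p̂₂ = 182/538 = 0.33829.
Pooled p̂ = (418+182)/(1305+538) = 600/1843 = 0.32556.
SE = √(0.219569 × 0.00262502) = 0.02401.
z = (0.32031 − 0.33829)/0.02401 = -0.01798/0.02401 = -0.749.
Two-sided p-value ≈ 2·Φ(−0.749) = 0.4538. With α = 0.05, fail to reject H₀.

z = -0.749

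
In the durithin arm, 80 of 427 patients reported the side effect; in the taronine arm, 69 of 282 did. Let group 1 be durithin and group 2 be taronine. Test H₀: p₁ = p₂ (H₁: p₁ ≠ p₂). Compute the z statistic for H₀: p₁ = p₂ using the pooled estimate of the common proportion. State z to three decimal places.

z = -1.834

p̂₁ = 80/427 = 0.18735, p̂₂ = 69/282 = 0.24468.
Pooled p̂ = (80+69)/(427+282) = 149/709 = 0.21016.
SE = √(p̂(1−p̂)(1/n₁+1/n₂)) = √(0.21016·0.78984·0.00588802) = √(0.000977352) = 0.03126.
z = (0.18735 − 0.24468)/0.03126 = -0.05733/0.03126 = -1.834.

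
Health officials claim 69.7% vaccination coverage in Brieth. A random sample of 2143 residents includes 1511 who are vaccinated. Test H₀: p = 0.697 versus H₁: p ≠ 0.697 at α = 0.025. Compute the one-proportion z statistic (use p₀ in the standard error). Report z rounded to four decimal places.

z = 0.8146

p̂ = 1511/2143 ≈ 0.7050863.
Standard error under H₀: √(0.697×0.303/2143) = 0.0099272.
z = (0.7050863 − 0.697)/0.0099272 = 0.0080863/0.0099272 = 0.8146.
Two-sided p-value ≈ 2·Φ(−0.815) = 0.4153. With α = 0.025, fail to reject H₀.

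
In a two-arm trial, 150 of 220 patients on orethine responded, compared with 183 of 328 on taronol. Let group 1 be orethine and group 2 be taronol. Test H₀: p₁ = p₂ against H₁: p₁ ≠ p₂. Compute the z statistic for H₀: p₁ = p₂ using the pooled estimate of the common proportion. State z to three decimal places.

p̂₁ = 150/220 ≈ 0.68182, p̂₂ = 183/328 ≈ 0.55793.
Pooled p̂ = (150+183)/(220+328) = 333/548 = 0.60766.
SE = √(p̂(1−p̂)(1/n₁+1/n₂)) = √(0.60766·0.39234·0.00759424) = √(0.00181053) = 0.04255.
z = (0.68182 − 0.55793)/0.04255 = 0.12389/0.04255 = 2.912.
p-value = 2·P(Z > 2.912) ≈ 0.0036.

z = 2.912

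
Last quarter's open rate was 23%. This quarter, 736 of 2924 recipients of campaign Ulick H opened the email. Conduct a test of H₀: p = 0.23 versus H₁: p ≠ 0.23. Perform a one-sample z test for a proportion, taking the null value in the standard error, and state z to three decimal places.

p̂ = 736/2924 = 0.25171.
SE = √(p₀(1−p₀)/n) = √(0.1771/2924) = 0.00778.
z = (0.25171 − 0.23)/0.00778 = 0.02171/0.00778 = 2.790.
p-value = 2·P(Z > 2.790) ≈ 0.0053.

z = 2.790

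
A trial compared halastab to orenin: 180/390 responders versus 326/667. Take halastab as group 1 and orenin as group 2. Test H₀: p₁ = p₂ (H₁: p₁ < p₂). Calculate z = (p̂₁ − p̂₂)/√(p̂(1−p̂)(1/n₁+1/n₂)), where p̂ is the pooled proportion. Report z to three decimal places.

p̂₁ = 180/390 = 0.46154, p̂₂ = 326/667 = 0.48876.
Pooled p̂ = (180+326)/(390+667) = 506/1057 = 0.47871.
SE = √(p̂(1−p̂)(1/n₁+1/n₂)) = √(0.47871·0.52129·0.00406335) = √(0.001014) = 0.03184.
z = (0.46154 − 0.48876)/0.03184 = -0.02722/0.03184 = -0.855.
p-value = P(Z < -0.855) ≈ 0.1964.

z = -0.855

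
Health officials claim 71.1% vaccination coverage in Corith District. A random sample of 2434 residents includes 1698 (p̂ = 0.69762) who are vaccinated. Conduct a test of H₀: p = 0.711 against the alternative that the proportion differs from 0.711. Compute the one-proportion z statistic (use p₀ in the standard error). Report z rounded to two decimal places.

z = -1.46

p̂ = 1698/2434 ≈ 0.6976.
Standard error under H₀: √(0.711×0.289/2434) = 0.0092.
z = (0.6976 − 0.711)/0.0092 = -0.0134/0.0092 = -1.46.
Two-sided p-value ≈ 2·Φ(−1.457) = 0.1452.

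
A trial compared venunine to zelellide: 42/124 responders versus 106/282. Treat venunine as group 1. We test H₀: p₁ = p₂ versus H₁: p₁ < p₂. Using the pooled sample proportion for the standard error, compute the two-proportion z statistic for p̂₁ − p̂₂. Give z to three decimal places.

z = -0.717

p̂₁ = 42/124 = 0.33871, p̂₂ = 106/282 = 0.37589.
Pooled p̂ = (42+106)/(124+282) = 148/406 = 0.36453.
SE = √(p̂(1−p̂)(1/n₁+1/n₂)) = √(0.36453·0.63547·0.0116106) = √(0.00268958) = 0.05186.
z = (0.33871 − 0.37589)/0.05186 = -0.03718/0.05186 = -0.717.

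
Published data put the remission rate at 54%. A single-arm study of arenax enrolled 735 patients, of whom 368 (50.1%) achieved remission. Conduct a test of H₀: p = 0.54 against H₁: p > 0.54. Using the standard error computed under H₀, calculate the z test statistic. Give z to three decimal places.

z = -2.139

p̂ = 368/735 = 0.50068.
SE = √(p₀(1−p₀)/n) = √(0.2484/735) = 0.01838.
z = (0.50068 − 0.54)/0.01838 = -0.03932/0.01838 = -2.139.
p-value = P(Z > -2.139) ≈ 0.9838.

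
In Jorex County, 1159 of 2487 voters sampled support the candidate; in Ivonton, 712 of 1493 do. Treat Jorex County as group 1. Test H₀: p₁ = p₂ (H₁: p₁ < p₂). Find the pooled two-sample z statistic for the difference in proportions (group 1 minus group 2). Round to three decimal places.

z = -0.665

p̂₁ = 1159/2487 ≈ 0.46602, p̂₂ = 712/1493 ≈ 0.47689.
Pooled p̂ = (1159+712)/(2487+1493) = 1871/3980 = 0.47010.
SE = √(0.249106 × 0.00107188) = 0.01634.
z = (0.46602 − 0.47689)/0.01634 = -0.01087/0.01634 = -0.665.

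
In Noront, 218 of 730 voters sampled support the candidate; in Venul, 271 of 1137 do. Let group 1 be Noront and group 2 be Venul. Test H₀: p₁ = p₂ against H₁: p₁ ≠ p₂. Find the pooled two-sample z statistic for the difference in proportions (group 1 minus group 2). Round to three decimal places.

p̂₁ = 218/730 ≈ 0.29863, p̂₂ = 271/1137 ≈ 0.23835.
Pooled p̂ = (218+271)/(730+1137) = 489/1867 = 0.26192.
SE = √(0.193317 × 0.00224937) = 0.02085.
z = (0.29863 − 0.23835)/0.02085 = 0.06028/0.02085 = 2.891.

z = 2.891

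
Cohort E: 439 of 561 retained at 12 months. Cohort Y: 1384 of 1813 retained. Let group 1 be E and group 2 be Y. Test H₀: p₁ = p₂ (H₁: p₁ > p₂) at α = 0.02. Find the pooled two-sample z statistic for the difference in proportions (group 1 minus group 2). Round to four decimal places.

z = 0.9392

p̂₁ = 439/561 = 0.782531, p̂₂ = 1384/1813 = 0.763376.
Pooled p̂ = (439+1384)/(561+1813) = 1823/2374 = 0.767902.
SE = √(0.178228 × 0.0023341) = 0.020396.
z = (0.782531 − 0.763376)/0.020396 = 0.019155/0.020396 = 0.9392.
p-value = P(Z > 0.939) ≈ 0.1738. With α = 0.02, fail to reject H₀.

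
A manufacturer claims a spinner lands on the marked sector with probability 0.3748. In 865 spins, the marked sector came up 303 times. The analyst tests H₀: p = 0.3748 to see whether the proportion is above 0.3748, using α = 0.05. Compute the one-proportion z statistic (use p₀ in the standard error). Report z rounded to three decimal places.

z = -1.489

p̂ = 303/865 = 0.35029.
Standard error under H₀: √(0.3748×0.6252/865) = 0.01646.
z = (0.35029 − 0.3748)/0.01646 = -0.02451/0.01646 = -1.489.
p-value = P(Z > -1.489) ≈ 0.9318; since p > α = 0.05, fail to reject H₀.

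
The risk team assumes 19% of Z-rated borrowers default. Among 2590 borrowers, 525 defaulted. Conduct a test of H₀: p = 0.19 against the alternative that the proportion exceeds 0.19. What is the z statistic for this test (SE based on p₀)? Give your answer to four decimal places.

z = 1.6479

p̂ = 525/2590 ≈ 0.2027027.
Under H₀, SE = √(0.19·0.81/2590) = √(5.94208e-05) = 0.0077085.
z = (0.2027027 − 0.19)/0.0077085 = 0.0127027/0.0077085 = 1.6479.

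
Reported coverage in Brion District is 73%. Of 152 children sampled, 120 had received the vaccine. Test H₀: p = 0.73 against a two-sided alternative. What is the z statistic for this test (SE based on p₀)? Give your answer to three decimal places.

p̂ = 120/152 ≈ 0.789474.
SE = √(p₀(1−p₀)/n) = √(0.1971/152) = 0.036010.
z = (0.789474 − 0.73)/0.036010 = 0.059474/0.036010 = 1.652.
p-value = 2·P(Z > 1.652) ≈ 0.0986.

z = 1.652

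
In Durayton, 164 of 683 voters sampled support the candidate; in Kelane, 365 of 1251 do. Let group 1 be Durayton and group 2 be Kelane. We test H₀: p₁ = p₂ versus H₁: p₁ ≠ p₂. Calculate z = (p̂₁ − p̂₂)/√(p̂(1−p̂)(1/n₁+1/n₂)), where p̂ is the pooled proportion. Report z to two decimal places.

p̂₁ = 164/683 ≈ 0.2401, p̂₂ = 365/1251 ≈ 0.2918.
Pooled p̂ = (164+365)/(683+1251) = 529/1934 = 0.2735.
SE = √(p̂(1−p̂)(1/n₁+1/n₂)) = √(0.2735·0.7265·0.00226349) = √(0.000449777) = 0.0212.
z = (0.2401 − 0.2918)/0.0212 = -0.0517/0.0212 = -2.44.
Two-sided p-value ≈ 2·Φ(−2.435) = 0.0149.

z = -2.44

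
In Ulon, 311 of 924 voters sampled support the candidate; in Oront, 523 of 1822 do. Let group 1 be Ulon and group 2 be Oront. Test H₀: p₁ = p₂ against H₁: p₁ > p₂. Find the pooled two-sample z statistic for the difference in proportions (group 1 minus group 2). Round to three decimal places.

z = 2.667

p̂₁ = 311/924 = 0.33658, p̂₂ = 523/1822 = 0.28705.
Pooled p̂ = (311+523)/(924+1822) = 834/2746 = 0.30371.
SE = √(p̂(1−p̂)(1/n₁+1/n₂)) = √(0.30371·0.69629·0.0016311) = √(0.000344932) = 0.01857.
z = (0.33658 − 0.28705)/0.01857 = 0.04953/0.01857 = 2.667.
p-value = P(Z > 2.667) ≈ 0.0038.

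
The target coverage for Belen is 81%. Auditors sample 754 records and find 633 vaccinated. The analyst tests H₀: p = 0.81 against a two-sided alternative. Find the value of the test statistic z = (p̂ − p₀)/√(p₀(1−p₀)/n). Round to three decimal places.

z = 2.066

p̂ = 633/754 = 0.83952.
Standard error under H₀: √(0.81×0.19/754) = 0.01429.
z = (0.83952 − 0.81)/0.01429 = 0.02952/0.01429 = 2.066.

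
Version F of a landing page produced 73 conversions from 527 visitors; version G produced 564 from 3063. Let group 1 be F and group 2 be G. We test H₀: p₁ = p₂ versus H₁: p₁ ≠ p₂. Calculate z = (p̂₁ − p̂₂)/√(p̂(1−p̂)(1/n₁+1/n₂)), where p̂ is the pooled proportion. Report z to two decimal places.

z = -2.53

p̂₁ = 73/527 = 0.1385, p̂₂ = 564/3063 = 0.1841.
Pooled p̂ = (73+564)/(527+3063) = 637/3590 = 0.1774.
SE = √(0.145953 × 0.00222401) = 0.0180.
z = (0.1385 − 0.1841)/0.0180 = -0.0456/0.0180 = -2.53.
p-value = 2·P(Z > 2.532) ≈ 0.0114.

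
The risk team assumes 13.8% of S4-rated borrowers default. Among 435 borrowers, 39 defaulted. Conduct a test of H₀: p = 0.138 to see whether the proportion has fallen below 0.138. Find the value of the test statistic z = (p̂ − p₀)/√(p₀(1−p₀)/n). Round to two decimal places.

z = -2.92

p̂ = 39/435 ≈ 0.08966.
Standard error under H₀: √(0.138×0.862/435) = 0.01654.
z = (0.08966 − 0.138)/0.01654 = -0.04834/0.01654 = -2.92.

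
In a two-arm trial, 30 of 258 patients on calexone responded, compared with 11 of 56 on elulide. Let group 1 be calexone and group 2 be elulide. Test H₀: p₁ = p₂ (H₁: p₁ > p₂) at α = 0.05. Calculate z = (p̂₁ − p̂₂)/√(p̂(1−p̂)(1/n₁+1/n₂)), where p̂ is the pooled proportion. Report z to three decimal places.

z = -1.614

p̂₁ = 30/258 = 0.11628, p̂₂ = 11/56 = 0.19643.
Pooled p̂ = (30+11)/(258+56) = 41/314 = 0.13057.
SE = √(p̂(1−p̂)(1/n₁+1/n₂)) = √(0.13057·0.86943·0.0217331) = √(0.00246723) = 0.04967.
z = (0.11628 − 0.19643)/0.04967 = -0.08015/0.04967 = -1.614.
p-value = P(Z > -1.614) ≈ 0.9467; since p > α = 0.05, fail to reject H₀.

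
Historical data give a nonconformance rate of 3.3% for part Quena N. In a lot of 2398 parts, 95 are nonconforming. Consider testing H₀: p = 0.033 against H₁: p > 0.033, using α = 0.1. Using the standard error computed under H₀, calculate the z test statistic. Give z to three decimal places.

z = 1.814

p̂ = 95/2398 ≈ 0.03962.
SE = √(p₀(1−p₀)/n) = √(0.031911/2398) = 0.00365.
z = (0.03962 − 0.033)/0.00365 = 0.00662/0.00365 = 1.814.
p-value = P(Z > 1.814) ≈ 0.0349, so at α = 0.1 we reject H₀.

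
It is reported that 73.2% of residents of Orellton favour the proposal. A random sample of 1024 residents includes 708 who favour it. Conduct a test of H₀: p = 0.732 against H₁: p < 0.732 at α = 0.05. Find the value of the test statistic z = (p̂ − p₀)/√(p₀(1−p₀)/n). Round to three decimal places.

p̂ = 708/1024 ≈ 0.69141.
SE = √(p₀(1−p₀)/n) = √(0.19618/1024) = 0.01384.
z = (0.69141 − 0.732)/0.01384 = -0.04059/0.01384 = -2.933.
p-value = P(Z < -2.933) ≈ 0.0017. With α = 0.05, reject H₀.

z = -2.933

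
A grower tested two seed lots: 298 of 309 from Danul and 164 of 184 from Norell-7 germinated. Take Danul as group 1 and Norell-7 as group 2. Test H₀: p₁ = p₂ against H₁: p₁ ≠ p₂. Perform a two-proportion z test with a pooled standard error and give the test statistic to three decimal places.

p̂₁ = 298/309 = 0.964401, p̂₂ = 164/184 = 0.891304.
Pooled p̂ = (298+164)/(309+184) = 462/493 = 0.937120.
SE = √(p̂(1−p̂)(1/n₁+1/n₂)) = √(0.937120·0.062880·0.00867103) = √(0.000510952) = 0.022604.
z = (0.964401 − 0.891304)/0.022604 = 0.073097/0.022604 = 3.234.

z = 3.234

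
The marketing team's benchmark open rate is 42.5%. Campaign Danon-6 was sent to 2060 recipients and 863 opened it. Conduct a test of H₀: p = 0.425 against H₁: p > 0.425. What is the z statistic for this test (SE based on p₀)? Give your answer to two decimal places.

p̂ = 863/2060 ≈ 0.4189.
SE = √(p₀(1−p₀)/n) = √(0.24437/2060) = 0.0109.
z = (0.4189 − 0.425)/0.0109 = -0.0061/0.0109 = -0.56.
p-value = P(Z > -0.557) ≈ 0.7113.

z = -0.56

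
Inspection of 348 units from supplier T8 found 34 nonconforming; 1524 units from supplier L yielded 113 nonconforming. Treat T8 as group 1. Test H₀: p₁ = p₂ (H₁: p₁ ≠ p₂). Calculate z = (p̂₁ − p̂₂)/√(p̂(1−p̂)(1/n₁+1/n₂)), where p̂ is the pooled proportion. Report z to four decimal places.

z = 1.4738

p̂₁ = 34/348 = 0.097701, p̂₂ = 113/1524 = 0.074147.
Pooled p̂ = (34+113)/(348+1524) = 147/1872 = 0.078526.
SE = √(0.0723594 × 0.00352973) = 0.015982.
z = (0.097701 − 0.074147)/0.015982 = 0.023554/0.015982 = 1.4738.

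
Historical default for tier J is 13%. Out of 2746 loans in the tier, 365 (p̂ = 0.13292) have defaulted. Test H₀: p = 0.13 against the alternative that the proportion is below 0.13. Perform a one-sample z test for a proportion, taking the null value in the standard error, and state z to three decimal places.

p̂ = 365/2746 = 0.13292.
SE = √(p₀(1−p₀)/n) = √(0.1131/2746) = 0.00642.
z = (0.13292 − 0.13)/0.00642 = 0.00292/0.00642 = 0.455.
p-value = P(Z < 0.455) ≈ 0.6755.

z = 0.455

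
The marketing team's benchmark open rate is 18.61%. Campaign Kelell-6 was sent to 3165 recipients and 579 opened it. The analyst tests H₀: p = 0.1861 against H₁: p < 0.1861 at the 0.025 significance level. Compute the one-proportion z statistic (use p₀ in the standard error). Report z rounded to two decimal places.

p̂ = 579/3165 ≈ 0.1829.
Standard error under H₀: √(0.1861×0.8139/3165) = 0.0069.
z = (0.1829 − 0.1861)/0.0069 = -0.0032/0.0069 = -0.46.
p-value = P(Z < -0.457) ≈ 0.3238; since p > α = 0.025, fail to reject H₀.

z = -0.46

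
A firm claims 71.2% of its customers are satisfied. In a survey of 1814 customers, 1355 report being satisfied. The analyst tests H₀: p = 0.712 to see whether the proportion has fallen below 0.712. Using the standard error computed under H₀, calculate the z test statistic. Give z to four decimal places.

p̂ = 1355/1814 ≈ 0.746968.
Standard error under H₀: √(0.712×0.288/1814) = 0.010632.
z = (0.746968 − 0.712)/0.010632 = 0.034968/0.010632 = 3.2889.
p-value = P(Z < 3.289) ≈ 0.9995.

z = 3.2889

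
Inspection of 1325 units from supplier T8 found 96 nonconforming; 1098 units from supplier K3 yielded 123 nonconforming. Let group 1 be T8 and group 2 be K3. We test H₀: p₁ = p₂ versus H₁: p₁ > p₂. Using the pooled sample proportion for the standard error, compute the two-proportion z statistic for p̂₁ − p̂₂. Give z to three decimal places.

z = -3.382

p̂₁ = 96/1325 = 0.07245, p̂₂ = 123/1098 = 0.11202.
Pooled p̂ = (96+123)/(1325+1098) = 219/2423 = 0.09038.
SE = √(0.0822146 × 0.00166546) = 0.01170.
z = (0.07245 − 0.11202)/0.01170 = -0.03957/0.01170 = -3.382.
p-value = P(Z > -3.382) ≈ 0.9996.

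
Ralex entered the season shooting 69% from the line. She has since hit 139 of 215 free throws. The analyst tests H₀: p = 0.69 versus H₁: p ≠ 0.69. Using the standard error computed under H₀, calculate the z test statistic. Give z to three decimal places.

z = -1.379

p̂ = 139/215 = 0.64651.
Under H₀, SE = √(0.69·0.31/215) = √(0.000994884) = 0.03154.
z = (0.64651 − 0.69)/0.03154 = -0.04349/0.03154 = -1.379.
p-value = 2·P(Z > 1.379) ≈ 0.1680.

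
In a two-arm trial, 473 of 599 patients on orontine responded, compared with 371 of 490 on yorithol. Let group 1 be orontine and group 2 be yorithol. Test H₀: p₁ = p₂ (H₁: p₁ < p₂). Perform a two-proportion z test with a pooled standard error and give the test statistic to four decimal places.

z = 1.2780

p̂₁ = 473/599 ≈ 0.789649, p̂₂ = 371/490 ≈ 0.757143.
Pooled p̂ = (473+371)/(599+490) = 844/1089 = 0.775023.
SE = √(p̂(1−p̂)(1/n₁+1/n₂)) = √(0.775023·0.224977·0.00371027) = √(0.000646931) = 0.025435.
z = (0.789649 − 0.757143)/0.025435 = 0.032506/0.025435 = 1.2780.
p-value = P(Z < 1.278) ≈ 0.8994.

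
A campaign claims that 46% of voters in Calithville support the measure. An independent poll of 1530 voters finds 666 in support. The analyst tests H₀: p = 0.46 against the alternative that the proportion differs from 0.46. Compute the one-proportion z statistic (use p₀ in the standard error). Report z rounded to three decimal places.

p̂ = 666/1530 = 0.435294.
Under H₀, SE = √(0.46·0.54/1530) = √(0.000162353) = 0.012742.
z = (0.435294 − 0.46)/0.012742 = -0.024706/0.012742 = -1.939.
p-value = 2·P(Z > 1.939) ≈ 0.0525.

z = -1.939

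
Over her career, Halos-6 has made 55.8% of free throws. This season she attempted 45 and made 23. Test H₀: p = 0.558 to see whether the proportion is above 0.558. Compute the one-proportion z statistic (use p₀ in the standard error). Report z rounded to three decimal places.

z = -0.633

p̂ = 23/45 ≈ 0.51111.
Under H₀, SE = √(0.558·0.442/45) = √(0.0054808) = 0.07403.
z = (0.51111 − 0.558)/0.07403 = -0.04689/0.07403 = -0.633.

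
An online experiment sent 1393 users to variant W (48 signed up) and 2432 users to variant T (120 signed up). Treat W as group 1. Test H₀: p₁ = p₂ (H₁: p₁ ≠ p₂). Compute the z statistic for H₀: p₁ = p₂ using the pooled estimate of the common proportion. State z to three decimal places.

z = -2.162

p̂₁ = 48/1393 ≈ 0.0344580, p̂₂ = 120/2432 ≈ 0.0493421.
Pooled p̂ = (48+120)/(1393+2432) = 168/3825 = 0.0439216.
SE = √(p̂(1−p̂)(1/n₁+1/n₂)) = √(0.0439216·0.9560784·0.00112906) = √(4.7412e-05) = 0.0068856.
z = (0.0344580 − 0.0493421)/0.0068856 = -0.0148841/0.0068856 = -2.162.
p-value = 2·P(Z > 2.162) ≈ 0.0306.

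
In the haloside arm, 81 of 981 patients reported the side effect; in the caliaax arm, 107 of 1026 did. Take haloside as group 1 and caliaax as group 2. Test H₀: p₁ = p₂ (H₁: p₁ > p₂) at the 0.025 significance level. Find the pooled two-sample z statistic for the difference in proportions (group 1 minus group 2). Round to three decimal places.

p̂₁ = 81/981 = 0.08257, p̂₂ = 107/1026 = 0.10429.
Pooled p̂ = (81+107)/(981+1026) = 188/2007 = 0.09367.
SE = √(p̂(1−p̂)(1/n₁+1/n₂)) = √(0.09367·0.90633·0.00199403) = √(0.000169288) = 0.01301.
z = (0.08257 − 0.10429)/0.01301 = -0.02172/0.01301 = -1.669.
p-value = P(Z > -1.669) ≈ 0.9525, so at α = 0.025 we fail to reject H₀.

z = -1.669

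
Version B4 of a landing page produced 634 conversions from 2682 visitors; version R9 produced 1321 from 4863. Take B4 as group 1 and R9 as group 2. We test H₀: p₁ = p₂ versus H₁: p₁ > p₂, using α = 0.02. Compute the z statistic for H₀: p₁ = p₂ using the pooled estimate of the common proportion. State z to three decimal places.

p̂₁ = 634/2682 ≈ 0.236391, p̂₂ = 1321/4863 ≈ 0.271643.
Pooled p̂ = (634+1321)/(2682+4863) = 1955/7545 = 0.259112.
SE = √(0.191973 × 0.00057849) = 0.010538.
z = (0.236391 − 0.271643)/0.010538 = -0.035252/0.010538 = -3.345.
p-value = P(Z > -3.345) ≈ 0.9996, so at α = 0.02 we fail to reject H₀.

z = -3.345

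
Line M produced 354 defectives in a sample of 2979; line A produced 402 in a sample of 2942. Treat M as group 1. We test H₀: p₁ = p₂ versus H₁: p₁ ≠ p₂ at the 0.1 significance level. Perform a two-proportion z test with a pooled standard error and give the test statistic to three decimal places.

z = -2.053

p̂₁ = 354/2979 = 0.118832, p̂₂ = 402/2942 = 0.136642.
Pooled p̂ = (354+402)/(2979+2942) = 756/5921 = 0.127681.
SE = √(p̂(1−p̂)(1/n₁+1/n₂)) = √(0.127681·0.872319·0.000675588) = √(7.52461e-05) = 0.008674.
z = (0.118832 − 0.136642)/0.008674 = -0.017810/0.008674 = -2.053.
Two-sided p-value ≈ 2·Φ(−2.053) = 0.0401. With α = 0.1, reject H₀.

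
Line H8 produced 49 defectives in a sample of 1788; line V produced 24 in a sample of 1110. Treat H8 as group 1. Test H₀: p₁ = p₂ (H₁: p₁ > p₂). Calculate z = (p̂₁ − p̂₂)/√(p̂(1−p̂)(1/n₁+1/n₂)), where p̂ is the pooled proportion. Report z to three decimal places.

z = 0.966

p̂₁ = 49/1788 ≈ 0.027405, p̂₂ = 24/1110 ≈ 0.021622.
Pooled p̂ = (49+24)/(1788+1110) = 73/2898 = 0.025190.
SE = √(p̂(1−p̂)(1/n₁+1/n₂)) = √(0.025190·0.974810·0.00146019) = √(3.58552e-05) = 0.005988.
z = (0.027405 − 0.021622)/0.005988 = 0.005783/0.005988 = 0.966.
p-value = P(Z > 0.966) ≈ 0.1671.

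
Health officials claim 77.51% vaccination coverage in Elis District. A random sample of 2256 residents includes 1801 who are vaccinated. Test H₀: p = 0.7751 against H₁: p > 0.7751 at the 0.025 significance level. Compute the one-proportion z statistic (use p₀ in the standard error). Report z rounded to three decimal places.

p̂ = 1801/2256 = 0.798316.
Under H₀, SE = √(0.7751·0.2249/2256) = √(7.72695e-05) = 0.008790.
z = (0.798316 − 0.7751)/0.008790 = 0.023216/0.008790 = 2.641.
p-value = P(Z > 2.641) ≈ 0.0041, so at α = 0.025 we reject H₀.

z = 2.641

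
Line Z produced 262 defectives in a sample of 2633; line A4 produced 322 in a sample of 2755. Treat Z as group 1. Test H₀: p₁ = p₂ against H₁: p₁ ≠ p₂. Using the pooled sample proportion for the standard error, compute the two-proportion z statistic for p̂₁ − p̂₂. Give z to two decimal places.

p̂₁ = 262/2633 ≈ 0.0995, p̂₂ = 322/2755 ≈ 0.1169.
Pooled p̂ = (262+322)/(2633+2755) = 584/5388 = 0.1084.
SE = √(0.0966408 × 0.000742771) = 0.0085.
z = (0.0995 − 0.1169)/0.0085 = -0.0174/0.0085 = -2.05.

z = -2.05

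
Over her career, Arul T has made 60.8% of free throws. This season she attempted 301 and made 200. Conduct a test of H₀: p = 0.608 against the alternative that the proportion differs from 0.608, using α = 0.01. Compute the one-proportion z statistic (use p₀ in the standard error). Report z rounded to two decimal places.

z = 2.01

p̂ = 200/301 = 0.6645.
SE = √(p₀(1−p₀)/n) = √(0.23834/301) = 0.0281.
z = (0.6645 − 0.608)/0.0281 = 0.0565/0.0281 = 2.01.
p-value = 2·P(Z > 2.006) ≈ 0.0448, so at α = 0.01 we fail to reject H₀.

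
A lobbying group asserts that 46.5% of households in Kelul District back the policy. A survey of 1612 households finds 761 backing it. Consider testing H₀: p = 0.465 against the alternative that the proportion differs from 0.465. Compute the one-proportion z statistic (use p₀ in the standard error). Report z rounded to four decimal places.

z = 0.5703

p̂ = 761/1612 = 0.4720844.
Standard error under H₀: √(0.465×0.535/1612) = 0.0124228.
z = (0.4720844 − 0.465)/0.0124228 = 0.0070844/0.0124228 = 0.5703.
Two-sided p-value ≈ 2·Φ(−0.570) = 0.5685.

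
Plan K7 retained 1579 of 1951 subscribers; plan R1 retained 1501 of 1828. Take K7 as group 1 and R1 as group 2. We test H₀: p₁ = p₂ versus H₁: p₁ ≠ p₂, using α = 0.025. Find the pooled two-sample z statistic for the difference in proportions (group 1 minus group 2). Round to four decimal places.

p̂₁ = 1579/1951 = 0.809329, p̂₂ = 1501/1828 = 0.821116.
Pooled p̂ = (1579+1501)/(1951+1828) = 3080/3779 = 0.815030.
SE = √(p̂(1−p̂)(1/n₁+1/n₂)) = √(0.815030·0.184970·0.0010596) = √(0.000159741) = 0.012639.
z = (0.809329 − 0.821116)/0.012639 = -0.011787/0.012639 = -0.9326.
Two-sided p-value ≈ 2·Φ(−0.933) = 0.3510, so at α = 0.025 we fail to reject H₀.

z = -0.9326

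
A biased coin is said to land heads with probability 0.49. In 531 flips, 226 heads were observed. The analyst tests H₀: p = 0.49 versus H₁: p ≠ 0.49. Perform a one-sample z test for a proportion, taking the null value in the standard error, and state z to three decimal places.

z = -2.968

p̂ = 226/531 ≈ 0.425612.
Standard error under H₀: √(0.49×0.51/531) = 0.021694.
z = (0.425612 − 0.49)/0.021694 = -0.064388/0.021694 = -2.968.
Two-sided p-value ≈ 2·Φ(−2.968) = 0.0030.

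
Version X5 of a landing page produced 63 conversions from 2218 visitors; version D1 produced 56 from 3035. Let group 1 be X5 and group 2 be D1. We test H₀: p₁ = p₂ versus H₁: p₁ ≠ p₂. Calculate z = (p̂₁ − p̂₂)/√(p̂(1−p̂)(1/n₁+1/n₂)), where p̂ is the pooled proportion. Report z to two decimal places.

z = 2.39

p̂₁ = 63/2218 = 0.02840, p̂₂ = 56/3035 = 0.01845.
Pooled p̂ = (63+56)/(2218+3035) = 119/5253 = 0.02265.
SE = √(0.0221405 × 0.000780346) = 0.00416.
z = (0.02840 − 0.01845)/0.00416 = 0.00995/0.00416 = 2.39.
p-value = 2·P(Z > 2.394) ≈ 0.0166.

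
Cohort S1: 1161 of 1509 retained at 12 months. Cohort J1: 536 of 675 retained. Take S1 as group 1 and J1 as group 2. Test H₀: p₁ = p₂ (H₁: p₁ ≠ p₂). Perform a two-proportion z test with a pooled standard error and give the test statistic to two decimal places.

z = -1.28

p̂₁ = 1161/1509 = 0.7694, p̂₂ = 536/675 = 0.7941.
Pooled p̂ = (1161+536)/(1509+675) = 1697/2184 = 0.7770.
SE = √(p̂(1−p̂)(1/n₁+1/n₂)) = √(0.7770·0.2230·0.00214417) = √(0.000371505) = 0.0193.
z = (0.7694 − 0.7941)/0.0193 = -0.0247/0.0193 = -1.28.
p-value = 2·P(Z > 1.281) ≈ 0.2002.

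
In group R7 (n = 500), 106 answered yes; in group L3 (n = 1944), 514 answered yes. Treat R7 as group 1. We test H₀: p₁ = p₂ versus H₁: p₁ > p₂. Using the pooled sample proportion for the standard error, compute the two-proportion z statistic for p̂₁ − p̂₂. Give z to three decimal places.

z = -2.402

p̂₁ = 106/500 = 0.212000, p̂₂ = 514/1944 = 0.264403.
Pooled p̂ = (106+514)/(500+1944) = 620/2444 = 0.253682.
SE = √(0.189328 × 0.0025144) = 0.021818.
z = (0.212000 − 0.264403)/0.021818 = -0.052403/0.021818 = -2.402.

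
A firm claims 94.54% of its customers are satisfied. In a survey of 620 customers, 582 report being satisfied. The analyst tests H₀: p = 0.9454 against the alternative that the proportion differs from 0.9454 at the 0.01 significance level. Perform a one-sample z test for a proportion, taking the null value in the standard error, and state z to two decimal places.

p̂ = 582/620 ≈ 0.93871.
SE = √(p₀(1−p₀)/n) = √(0.051619/620) = 0.00912.
z = (0.93871 − 0.9454)/0.00912 = -0.00669/0.00912 = -0.73.
Two-sided p-value ≈ 2·Φ(−0.733) = 0.4634; since p > α = 0.01, fail to reject H₀.

z = -0.73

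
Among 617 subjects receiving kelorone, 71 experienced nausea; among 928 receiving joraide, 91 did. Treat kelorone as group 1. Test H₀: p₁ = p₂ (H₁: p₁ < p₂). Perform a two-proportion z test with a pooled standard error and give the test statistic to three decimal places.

p̂₁ = 71/617 ≈ 0.11507, p̂₂ = 91/928 ≈ 0.09806.
Pooled p̂ = (71+91)/(617+928) = 162/1545 = 0.10485.
SE = √(p̂(1−p̂)(1/n₁+1/n₂)) = √(0.10485·0.89515·0.00269833) = √(0.000253265) = 0.01591.
z = (0.11507 − 0.09806)/0.01591 = 0.01701/0.01591 = 1.069.

z = 1.069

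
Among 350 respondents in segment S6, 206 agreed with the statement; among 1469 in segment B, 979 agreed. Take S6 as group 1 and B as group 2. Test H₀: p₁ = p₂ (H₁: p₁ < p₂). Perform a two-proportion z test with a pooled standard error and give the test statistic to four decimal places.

z = -2.7474

p̂₁ = 206/350 ≈ 0.588571, p̂₂ = 979/1469 ≈ 0.666440.
Pooled p̂ = (206+979)/(350+1469) = 1185/1819 = 0.651457.
SE = √(0.227061 × 0.00353788) = 0.028343.
z = (0.588571 − 0.666440)/0.028343 = -0.077869/0.028343 = -2.7474.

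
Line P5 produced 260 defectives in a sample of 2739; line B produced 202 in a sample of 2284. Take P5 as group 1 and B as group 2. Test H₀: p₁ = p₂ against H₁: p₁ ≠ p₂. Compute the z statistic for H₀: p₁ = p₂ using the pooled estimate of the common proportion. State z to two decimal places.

p̂₁ = 260/2739 ≈ 0.0949, p̂₂ = 202/2284 ≈ 0.0884.
Pooled p̂ = (260+202)/(2739+2284) = 462/5023 = 0.0920.
SE = √(p̂(1−p̂)(1/n₁+1/n₂)) = √(0.0920·0.9080·0.000802925) = √(6.7058e-05) = 0.0082.
z = (0.0949 − 0.0884)/0.0082 = 0.0065/0.0082 = 0.79.
p-value = 2·P(Z > 0.792) ≈ 0.4285.

z = 0.79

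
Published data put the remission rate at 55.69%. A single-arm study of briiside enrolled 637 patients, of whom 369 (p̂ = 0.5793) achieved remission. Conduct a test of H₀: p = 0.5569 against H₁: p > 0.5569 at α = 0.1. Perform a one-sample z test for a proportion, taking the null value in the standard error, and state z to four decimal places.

z = 1.1370

p̂ = 369/637 = 0.579278.
Under H₀, SE = √(0.5569·0.4431/637) = √(0.000387382) = 0.019682.
z = (0.579278 − 0.5569)/0.019682 = 0.022378/0.019682 = 1.1370.
p-value = P(Z > 1.137) ≈ 0.1278, so at α = 0.1 we fail to reject H₀.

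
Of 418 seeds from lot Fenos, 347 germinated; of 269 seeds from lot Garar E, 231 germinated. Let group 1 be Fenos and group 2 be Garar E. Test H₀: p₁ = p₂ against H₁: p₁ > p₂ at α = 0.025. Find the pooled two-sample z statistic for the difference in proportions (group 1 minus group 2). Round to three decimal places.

p̂₁ = 347/418 ≈ 0.83014, p̂₂ = 231/269 ≈ 0.85874.
Pooled p̂ = (347+231)/(418+269) = 578/687 = 0.84134.
SE = √(p̂(1−p̂)(1/n₁+1/n₂)) = √(0.84134·0.15866·0.00610982) = √(0.000815585) = 0.02856.
z = (0.83014 − 0.85874)/0.02856 = -0.02860/0.02856 = -1.001.
p-value = P(Z > -1.001) ≈ 0.8416. With α = 0.025, fail to reject H₀.

z = -1.001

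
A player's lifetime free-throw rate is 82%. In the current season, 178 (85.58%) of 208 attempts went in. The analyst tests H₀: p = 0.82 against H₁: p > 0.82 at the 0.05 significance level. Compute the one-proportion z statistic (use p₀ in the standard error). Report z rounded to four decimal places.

z = 1.3428

p̂ = 178/208 = 0.8557692.
Under H₀, SE = √(0.82·0.18/208) = √(0.000709615) = 0.0266386.
z = (0.8557692 − 0.82)/0.0266386 = 0.0357692/0.0266386 = 1.3428.
p-value = P(Z > 1.343) ≈ 0.0897, so at α = 0.05 we fail to reject H₀.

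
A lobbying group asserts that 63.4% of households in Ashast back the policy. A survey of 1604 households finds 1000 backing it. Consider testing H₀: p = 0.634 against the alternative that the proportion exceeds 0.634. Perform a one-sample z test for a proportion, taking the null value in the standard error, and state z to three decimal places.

z = -0.878

p̂ = 1000/1604 = 0.62344.
Under H₀, SE = √(0.634·0.366/1604) = √(0.000144666) = 0.01203.
z = (0.62344 − 0.634)/0.01203 = -0.01056/0.01203 = -0.878.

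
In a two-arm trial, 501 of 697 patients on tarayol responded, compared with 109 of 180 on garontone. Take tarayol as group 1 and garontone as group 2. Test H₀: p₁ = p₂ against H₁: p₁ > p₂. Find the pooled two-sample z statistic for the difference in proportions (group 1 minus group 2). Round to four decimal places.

z = 2.9433

p̂₁ = 501/697 = 0.718795, p̂₂ = 109/180 = 0.605556.
Pooled p̂ = (501+109)/(697+180) = 610/877 = 0.695553.
SE = √(0.211759 × 0.00699028) = 0.038474.
z = (0.718795 − 0.605556)/0.038474 = 0.113239/0.038474 = 2.9433.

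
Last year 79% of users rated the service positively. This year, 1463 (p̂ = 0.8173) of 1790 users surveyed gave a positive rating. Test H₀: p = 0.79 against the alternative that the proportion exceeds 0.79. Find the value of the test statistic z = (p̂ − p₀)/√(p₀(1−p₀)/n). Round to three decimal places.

z = 2.838

p̂ = 1463/1790 = 0.817318.
Standard error under H₀: √(0.79×0.21/1790) = 0.009627.
z = (0.817318 − 0.79)/0.009627 = 0.027318/0.009627 = 2.838.
p-value = P(Z > 2.838) ≈ 0.0023.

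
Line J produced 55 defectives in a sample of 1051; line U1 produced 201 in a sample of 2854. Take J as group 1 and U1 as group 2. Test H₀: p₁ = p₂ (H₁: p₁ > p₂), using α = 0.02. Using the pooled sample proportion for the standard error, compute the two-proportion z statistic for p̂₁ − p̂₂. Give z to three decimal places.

z = -2.026

p̂₁ = 55/1051 ≈ 0.052331, p̂₂ = 201/2854 ≈ 0.070427.
Pooled p̂ = (55+201)/(1051+2854) = 256/3905 = 0.065557.
SE = √(0.0612593 × 0.00130186) = 0.008930.
z = (0.052331 − 0.070427)/0.008930 = -0.018096/0.008930 = -2.026.
p-value = P(Z > -2.026) ≈ 0.9786; since p > α = 0.02, fail to reject H₀.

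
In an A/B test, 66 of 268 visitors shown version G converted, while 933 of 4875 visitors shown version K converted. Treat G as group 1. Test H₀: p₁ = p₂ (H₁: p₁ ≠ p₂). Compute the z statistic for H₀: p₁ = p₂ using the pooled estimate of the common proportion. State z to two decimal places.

p̂₁ = 66/268 = 0.2463, p̂₂ = 933/4875 = 0.1914.
Pooled p̂ = (66+933)/(268+4875) = 999/5143 = 0.1942.
SE = √(p̂(1−p̂)(1/n₁+1/n₂)) = √(0.1942·0.8058·0.00393647) = √(0.000616111) = 0.0248.
z = (0.2463 − 0.1914)/0.0248 = 0.0549/0.0248 = 2.21.

z = 2.21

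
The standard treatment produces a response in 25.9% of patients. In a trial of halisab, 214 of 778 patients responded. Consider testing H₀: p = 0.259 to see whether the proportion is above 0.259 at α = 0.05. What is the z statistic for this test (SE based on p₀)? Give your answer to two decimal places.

z = 1.02

p̂ = 214/778 ≈ 0.27506.
Standard error under H₀: √(0.259×0.741/778) = 0.01571.
z = (0.27506 − 0.259)/0.01571 = 0.01606/0.01571 = 1.02.
p-value = P(Z > 1.023) ≈ 0.1532; since p > α = 0.05, fail to reject H₀.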